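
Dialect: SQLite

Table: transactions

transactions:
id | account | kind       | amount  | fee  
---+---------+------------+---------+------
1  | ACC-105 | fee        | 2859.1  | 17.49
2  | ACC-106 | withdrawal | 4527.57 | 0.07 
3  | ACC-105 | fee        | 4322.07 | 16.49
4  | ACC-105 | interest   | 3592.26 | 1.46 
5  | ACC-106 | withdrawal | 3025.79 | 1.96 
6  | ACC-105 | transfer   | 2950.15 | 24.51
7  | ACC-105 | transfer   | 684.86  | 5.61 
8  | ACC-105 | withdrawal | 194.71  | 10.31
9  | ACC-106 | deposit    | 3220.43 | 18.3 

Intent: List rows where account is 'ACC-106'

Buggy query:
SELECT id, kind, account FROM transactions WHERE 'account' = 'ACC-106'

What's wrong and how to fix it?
Bug: 'account' in single quotes is a string literal, not the column; the comparison is literal-vs-literal and never true

Fix: Remove the quotes around the column name (or use double quotes for an identifier)

Corrected query:
SELECT id, kind, account FROM transactions WHERE account = 'ACC-106'

Result:
id | kind       | account
---+------------+--------
2  | withdrawal | ACC-106
5  | withdrawal | ACC-106
9  | deposit    | ACC-106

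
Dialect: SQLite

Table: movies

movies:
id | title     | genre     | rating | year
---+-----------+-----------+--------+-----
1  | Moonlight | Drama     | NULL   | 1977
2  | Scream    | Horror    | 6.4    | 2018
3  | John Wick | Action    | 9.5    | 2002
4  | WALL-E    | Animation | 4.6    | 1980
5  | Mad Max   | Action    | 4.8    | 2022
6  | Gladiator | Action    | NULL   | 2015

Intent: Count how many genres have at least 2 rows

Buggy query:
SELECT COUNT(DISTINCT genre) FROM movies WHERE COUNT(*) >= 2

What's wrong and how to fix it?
Bug: WHERE filters individual rows, not groups, so a group-level COUNT is invalid there

Fix: Group first with HAVING COUNT(*) >= 2, then COUNT the resulting groups

Corrected query:
SELECT COUNT(*) FROM (SELECT genre FROM movies GROUP BY genre HAVING COUNT(*) >= 2)

Result:
COUNT(*)
--------
1       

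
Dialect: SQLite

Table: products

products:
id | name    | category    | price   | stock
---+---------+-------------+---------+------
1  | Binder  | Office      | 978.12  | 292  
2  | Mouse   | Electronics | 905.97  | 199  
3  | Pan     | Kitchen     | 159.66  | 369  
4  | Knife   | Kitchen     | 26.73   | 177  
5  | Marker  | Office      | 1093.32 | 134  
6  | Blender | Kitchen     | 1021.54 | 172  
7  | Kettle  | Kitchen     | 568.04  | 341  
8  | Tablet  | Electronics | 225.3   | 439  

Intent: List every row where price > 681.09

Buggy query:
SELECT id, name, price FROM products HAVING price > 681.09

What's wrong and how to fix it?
Bug: This is a non-aggregate query (no GROUP BY, no aggregates), so in SQLite the HAVING clause is invalid here; a row-level condition belongs in WHERE

Fix: Use WHERE for row-level filtering

Corrected query:
SELECT id, name, price FROM products WHERE price > 681.09

Result:
id | name    | price  
---+---------+--------
1  | Binder  | 978.12 
2  | Mouse   | 905.97 
5  | Marker  | 1093.32
6  | Blender | 1021.54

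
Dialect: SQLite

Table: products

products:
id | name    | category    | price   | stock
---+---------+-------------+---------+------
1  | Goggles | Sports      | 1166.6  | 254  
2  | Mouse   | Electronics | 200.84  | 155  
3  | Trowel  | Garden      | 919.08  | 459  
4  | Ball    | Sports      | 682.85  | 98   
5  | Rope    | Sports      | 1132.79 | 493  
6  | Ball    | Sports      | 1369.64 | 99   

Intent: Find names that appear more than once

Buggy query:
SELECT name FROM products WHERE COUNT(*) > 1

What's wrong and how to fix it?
Bug: WHERE can't reference COUNT(*); aggregates are computed after WHERE

Fix: GROUP BY name, then filter groups with HAVING COUNT(*) > 1

Corrected query:
SELECT name FROM products GROUP BY name HAVING COUNT(*) > 1

Result:
name
----
Ball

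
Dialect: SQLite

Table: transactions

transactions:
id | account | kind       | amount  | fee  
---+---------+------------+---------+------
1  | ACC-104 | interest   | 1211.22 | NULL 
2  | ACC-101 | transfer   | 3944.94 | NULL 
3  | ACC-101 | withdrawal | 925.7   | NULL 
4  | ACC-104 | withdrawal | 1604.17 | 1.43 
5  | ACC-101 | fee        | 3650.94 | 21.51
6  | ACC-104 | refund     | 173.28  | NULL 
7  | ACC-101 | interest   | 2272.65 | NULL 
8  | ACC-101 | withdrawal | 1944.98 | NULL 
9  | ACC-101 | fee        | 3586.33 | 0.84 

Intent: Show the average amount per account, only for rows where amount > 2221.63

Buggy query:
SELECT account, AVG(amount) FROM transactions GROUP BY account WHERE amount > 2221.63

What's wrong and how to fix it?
Bug: Row-level WHERE must come before GROUP BY in the clause order

Fix: Move the WHERE clause before GROUP BY

Corrected query:
SELECT account, AVG(amount) FROM transactions WHERE amount > 2221.63 GROUP BY account

Result:
account | AVG(amount)
--------+------------
ACC-101 | 3363.715   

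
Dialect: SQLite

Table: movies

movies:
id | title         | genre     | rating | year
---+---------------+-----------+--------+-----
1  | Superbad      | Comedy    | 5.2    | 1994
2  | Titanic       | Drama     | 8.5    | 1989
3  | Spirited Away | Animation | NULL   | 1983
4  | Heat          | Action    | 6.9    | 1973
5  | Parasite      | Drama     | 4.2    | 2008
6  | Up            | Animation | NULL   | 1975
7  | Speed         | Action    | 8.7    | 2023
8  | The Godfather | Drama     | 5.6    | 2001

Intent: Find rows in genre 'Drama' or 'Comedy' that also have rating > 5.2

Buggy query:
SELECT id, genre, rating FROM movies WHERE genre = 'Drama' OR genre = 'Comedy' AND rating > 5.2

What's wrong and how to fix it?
Bug: Without parentheses, AND is evaluated before OR, so the rating filter only applies to the 'Comedy' branch

Fix: Group the OR with parentheses (or use IN), then AND the threshold

Corrected query:
SELECT id, genre, rating FROM movies WHERE (genre = 'Drama' OR genre = 'Comedy') AND rating > 5.2

Result:
id | genre | rating
---+-------+-------
2  | Drama | 8.5   
8  | Drama | 5.6   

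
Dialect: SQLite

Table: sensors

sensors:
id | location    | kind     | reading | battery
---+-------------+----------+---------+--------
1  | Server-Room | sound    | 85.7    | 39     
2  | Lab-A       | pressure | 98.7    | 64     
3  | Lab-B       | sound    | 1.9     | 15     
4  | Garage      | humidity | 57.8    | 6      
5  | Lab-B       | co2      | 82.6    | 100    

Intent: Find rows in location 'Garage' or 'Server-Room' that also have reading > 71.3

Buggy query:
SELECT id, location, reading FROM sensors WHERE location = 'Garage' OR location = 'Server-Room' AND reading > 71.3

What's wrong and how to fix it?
Bug: AND binds tighter than OR, so this parses as location = 'Garage' OR (location = 'Server-Room' AND reading > 71.3)

Fix: Add parentheses around the OR so the AND applies to both alternatives

Corrected query:
SELECT id, location, reading FROM sensors WHERE (location = 'Garage' OR location = 'Server-Room') AND reading > 71.3

Result:
id | location    | reading
---+-------------+--------
1  | Server-Room | 85.7   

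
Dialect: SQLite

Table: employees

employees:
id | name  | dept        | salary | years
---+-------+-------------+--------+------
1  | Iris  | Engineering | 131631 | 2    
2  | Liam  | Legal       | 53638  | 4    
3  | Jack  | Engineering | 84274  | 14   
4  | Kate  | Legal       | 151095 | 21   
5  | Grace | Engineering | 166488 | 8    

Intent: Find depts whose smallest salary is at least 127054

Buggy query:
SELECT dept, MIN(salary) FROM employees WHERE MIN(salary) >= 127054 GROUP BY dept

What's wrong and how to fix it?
Bug: MIN() in WHERE is a misuse of aggregate

Fix: Use HAVING for the per-group MIN condition

Corrected query:
SELECT dept, MIN(salary) FROM employees GROUP BY dept HAVING MIN(salary) >= 127054

Result:
(no rows)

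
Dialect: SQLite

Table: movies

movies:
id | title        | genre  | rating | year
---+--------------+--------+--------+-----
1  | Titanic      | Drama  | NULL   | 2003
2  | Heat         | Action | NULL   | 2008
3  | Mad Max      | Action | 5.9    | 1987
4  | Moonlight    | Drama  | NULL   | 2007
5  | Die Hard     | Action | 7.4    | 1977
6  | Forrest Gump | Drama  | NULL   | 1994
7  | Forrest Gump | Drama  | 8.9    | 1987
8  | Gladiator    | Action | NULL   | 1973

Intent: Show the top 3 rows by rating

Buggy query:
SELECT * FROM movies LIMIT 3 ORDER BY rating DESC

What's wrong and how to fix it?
Bug: ORDER BY cannot follow LIMIT; LIMIT is the final clause

Fix: Sort with ORDER BY, then apply LIMIT

Corrected query:
SELECT * FROM movies ORDER BY rating DESC LIMIT 3

Result:
id | title        | genre  | rating | year
---+--------------+--------+--------+-----
7  | Forrest Gump | Drama  | 8.9    | 1987
5  | Die Hard     | Action | 7.4    | 1977
3  | Mad Max      | Action | 5.9    | 1987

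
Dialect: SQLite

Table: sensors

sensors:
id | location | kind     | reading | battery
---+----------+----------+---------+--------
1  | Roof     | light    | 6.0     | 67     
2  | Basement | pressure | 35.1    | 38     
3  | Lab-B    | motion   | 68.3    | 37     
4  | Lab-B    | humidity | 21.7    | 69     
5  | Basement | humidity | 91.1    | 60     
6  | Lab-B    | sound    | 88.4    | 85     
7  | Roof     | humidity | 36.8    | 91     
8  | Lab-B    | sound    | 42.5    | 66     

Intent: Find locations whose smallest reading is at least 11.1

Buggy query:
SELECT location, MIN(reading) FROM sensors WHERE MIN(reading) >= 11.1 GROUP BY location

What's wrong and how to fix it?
Bug: MIN() in WHERE is a misuse of aggregate

Fix: Replace WHERE with HAVING after the GROUP BY

Corrected query:
SELECT location, MIN(reading) FROM sensors GROUP BY location HAVING MIN(reading) >= 11.1

Result:
location | MIN(reading)
---------+-------------
Basement | 35.1        
Lab-B    | 21.7        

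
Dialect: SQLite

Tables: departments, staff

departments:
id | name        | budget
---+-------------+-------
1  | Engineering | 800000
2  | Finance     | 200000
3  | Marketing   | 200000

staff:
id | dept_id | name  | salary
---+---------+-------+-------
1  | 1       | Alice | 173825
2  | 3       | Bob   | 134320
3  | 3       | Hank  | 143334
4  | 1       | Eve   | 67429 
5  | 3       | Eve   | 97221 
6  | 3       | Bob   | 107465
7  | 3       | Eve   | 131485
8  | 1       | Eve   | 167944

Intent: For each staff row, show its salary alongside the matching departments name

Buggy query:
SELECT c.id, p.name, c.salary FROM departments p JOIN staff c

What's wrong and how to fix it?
Bug: Missing join condition: each staff row is matched to all departments rows instead of just its own

Fix: Specify the join condition linking the foreign key to the parent id

Corrected query:
SELECT c.id, p.name, c.salary FROM departments p JOIN staff c ON c.dept_id = p.id

Result:
id | name        | salary
---+-------------+-------
1  | Engineering | 173825
2  | Marketing   | 134320
3  | Marketing   | 143334
4  | Engineering | 67429 
5  | Marketing   | 97221 
6  | Marketing   | 107465
7  | Marketing   | 131485
8  | Engineering | 167944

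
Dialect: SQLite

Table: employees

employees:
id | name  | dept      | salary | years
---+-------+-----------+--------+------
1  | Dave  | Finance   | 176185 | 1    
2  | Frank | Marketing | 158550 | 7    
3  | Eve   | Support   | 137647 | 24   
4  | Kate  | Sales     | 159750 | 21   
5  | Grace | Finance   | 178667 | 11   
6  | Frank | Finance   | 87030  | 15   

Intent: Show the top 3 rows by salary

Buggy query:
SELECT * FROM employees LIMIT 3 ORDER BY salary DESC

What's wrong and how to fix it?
Bug: ORDER BY cannot follow LIMIT; LIMIT is the final clause

Fix: Sort with ORDER BY, then apply LIMIT

Corrected query:
SELECT * FROM employees ORDER BY salary DESC LIMIT 3

Result:
id | name  | dept    | salary | years
---+-------+---------+--------+------
5  | Grace | Finance | 178667 | 11   
1  | Dave  | Finance | 176185 | 1    
4  | Kate  | Sales   | 159750 | 21   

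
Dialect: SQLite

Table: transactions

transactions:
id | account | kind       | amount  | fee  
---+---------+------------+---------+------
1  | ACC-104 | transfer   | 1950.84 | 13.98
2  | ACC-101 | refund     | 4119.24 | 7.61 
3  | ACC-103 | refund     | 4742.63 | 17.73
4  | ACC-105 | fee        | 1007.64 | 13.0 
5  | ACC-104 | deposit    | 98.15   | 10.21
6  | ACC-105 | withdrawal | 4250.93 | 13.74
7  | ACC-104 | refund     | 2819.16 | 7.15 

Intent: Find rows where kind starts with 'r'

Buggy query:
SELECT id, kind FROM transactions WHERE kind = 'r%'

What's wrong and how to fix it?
Bug: '=' compares the literal string including the % character; pattern matching needs LIKE

Fix: Use LIKE for wildcard pattern matching

Corrected query:
SELECT id, kind FROM transactions WHERE kind LIKE 'r%'

Result:
id | kind  
---+-------
2  | refund
3  | refund
7  | refund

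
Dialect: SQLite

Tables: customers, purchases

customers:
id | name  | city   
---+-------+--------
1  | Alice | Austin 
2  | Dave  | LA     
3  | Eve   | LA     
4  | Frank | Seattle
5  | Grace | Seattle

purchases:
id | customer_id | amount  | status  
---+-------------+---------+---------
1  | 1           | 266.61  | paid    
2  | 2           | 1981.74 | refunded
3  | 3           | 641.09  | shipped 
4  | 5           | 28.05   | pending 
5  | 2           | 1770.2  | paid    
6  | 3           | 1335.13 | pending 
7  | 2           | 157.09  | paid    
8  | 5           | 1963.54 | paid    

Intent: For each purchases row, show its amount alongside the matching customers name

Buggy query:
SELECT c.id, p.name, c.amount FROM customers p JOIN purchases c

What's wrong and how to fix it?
Bug: Missing join condition: each purchases row is matched to all customers rows instead of just its own

Fix: Specify the join condition linking the foreign key to the parent id

Corrected query:
SELECT c.id, p.name, c.amount FROM customers p JOIN purchases c ON c.customer_id = p.id

Result:
id | name  | amount 
---+-------+--------
1  | Alice | 266.61 
2  | Dave  | 1981.74
3  | Eve   | 641.09 
4  | Grace | 28.05  
5  | Dave  | 1770.2 
6  | Eve   | 1335.13
7  | Dave  | 157.09 
8  | Grace | 1963.54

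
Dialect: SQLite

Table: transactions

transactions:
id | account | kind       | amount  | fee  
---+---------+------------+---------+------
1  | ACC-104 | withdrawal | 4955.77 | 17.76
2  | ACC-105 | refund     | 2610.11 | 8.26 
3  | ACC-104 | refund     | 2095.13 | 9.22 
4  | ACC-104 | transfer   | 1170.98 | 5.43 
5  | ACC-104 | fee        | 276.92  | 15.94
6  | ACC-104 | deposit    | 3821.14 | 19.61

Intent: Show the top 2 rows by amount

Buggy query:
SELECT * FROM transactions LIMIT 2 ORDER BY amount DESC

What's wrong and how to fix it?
Bug: ORDER BY cannot follow LIMIT; LIMIT is the final clause

Fix: Sort with ORDER BY, then apply LIMIT

Corrected query:
SELECT * FROM transactions ORDER BY amount DESC LIMIT 2

Result:
id | account | kind       | amount  | fee  
---+---------+------------+---------+------
1  | ACC-104 | withdrawal | 4955.77 | 17.76
6  | ACC-104 | deposit    | 3821.14 | 19.61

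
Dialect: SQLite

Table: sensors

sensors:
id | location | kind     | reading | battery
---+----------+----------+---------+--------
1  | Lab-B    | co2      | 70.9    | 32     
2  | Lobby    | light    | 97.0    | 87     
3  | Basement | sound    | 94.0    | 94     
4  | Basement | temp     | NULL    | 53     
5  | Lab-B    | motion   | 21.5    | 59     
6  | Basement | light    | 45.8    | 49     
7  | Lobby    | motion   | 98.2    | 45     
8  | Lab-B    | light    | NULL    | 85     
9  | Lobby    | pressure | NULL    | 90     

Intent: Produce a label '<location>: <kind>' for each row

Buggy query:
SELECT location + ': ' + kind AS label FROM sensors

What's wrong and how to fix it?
Bug: '+' is numeric addition; on text columns SQLite converts them to 0 instead of concatenating

Fix: Replace + with || to concatenate text

Corrected query:
SELECT location || ': ' || kind AS label FROM sensors

Result:
label          
---------------
Lab-B: co2     
Lobby: light   
Basement: sound
Basement: temp 
Lab-B: motion  
Basement: light
Lobby: motion  
Lab-B: light   
Lobby: pressure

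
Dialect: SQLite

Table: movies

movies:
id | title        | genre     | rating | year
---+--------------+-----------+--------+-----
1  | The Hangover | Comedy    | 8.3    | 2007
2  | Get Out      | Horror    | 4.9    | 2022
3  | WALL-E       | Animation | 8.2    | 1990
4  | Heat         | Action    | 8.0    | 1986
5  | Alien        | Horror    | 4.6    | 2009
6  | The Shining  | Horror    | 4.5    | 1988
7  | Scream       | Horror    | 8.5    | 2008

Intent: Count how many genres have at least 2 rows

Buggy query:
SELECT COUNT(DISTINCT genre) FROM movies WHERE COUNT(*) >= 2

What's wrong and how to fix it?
Bug: COUNT(*) cannot appear in WHERE; the per-group count doesn't exist yet

Fix: Group first with HAVING COUNT(*) >= 2, then COUNT the resulting groups

Corrected query:
SELECT COUNT(*) FROM (SELECT genre FROM movies GROUP BY genre HAVING COUNT(*) >= 2)

Result:
COUNT(*)
--------
1       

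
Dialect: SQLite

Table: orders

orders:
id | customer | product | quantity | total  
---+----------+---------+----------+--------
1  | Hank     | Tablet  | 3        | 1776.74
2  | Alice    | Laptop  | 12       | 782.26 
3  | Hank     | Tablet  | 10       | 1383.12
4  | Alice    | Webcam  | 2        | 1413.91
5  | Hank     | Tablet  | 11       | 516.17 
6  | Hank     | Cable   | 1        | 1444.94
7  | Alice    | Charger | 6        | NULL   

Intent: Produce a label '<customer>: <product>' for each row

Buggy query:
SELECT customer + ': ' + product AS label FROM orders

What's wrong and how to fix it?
Bug: '+' is numeric addition; on text columns SQLite converts them to 0 instead of concatenating

Fix: Use the || operator for string concatenation

Corrected query:
SELECT customer || ': ' || product AS label FROM orders

Result:
label         
--------------
Hank: Tablet  
Alice: Laptop 
Hank: Tablet  
Alice: Webcam 
Hank: Tablet  
Hank: Cable   
Alice: Charger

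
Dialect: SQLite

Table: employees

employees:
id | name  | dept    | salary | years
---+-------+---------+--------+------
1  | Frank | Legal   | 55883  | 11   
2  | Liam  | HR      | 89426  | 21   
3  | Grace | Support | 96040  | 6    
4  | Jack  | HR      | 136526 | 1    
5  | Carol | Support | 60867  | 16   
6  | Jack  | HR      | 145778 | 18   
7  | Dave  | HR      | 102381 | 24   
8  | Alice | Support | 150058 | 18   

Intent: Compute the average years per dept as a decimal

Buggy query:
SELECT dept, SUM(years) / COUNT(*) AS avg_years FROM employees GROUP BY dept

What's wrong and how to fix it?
Bug: Both operands are integers, so '/' performs integer division and truncates

Fix: Multiply by 1.0 (or CAST to REAL) to force floating-point division

Corrected query:
SELECT dept, SUM(years) * 1.0 / COUNT(*) AS avg_years FROM employees GROUP BY dept

Result:
dept    | avg_years
--------+----------
HR      | 16       
Legal   | 11       
Support | 13.333333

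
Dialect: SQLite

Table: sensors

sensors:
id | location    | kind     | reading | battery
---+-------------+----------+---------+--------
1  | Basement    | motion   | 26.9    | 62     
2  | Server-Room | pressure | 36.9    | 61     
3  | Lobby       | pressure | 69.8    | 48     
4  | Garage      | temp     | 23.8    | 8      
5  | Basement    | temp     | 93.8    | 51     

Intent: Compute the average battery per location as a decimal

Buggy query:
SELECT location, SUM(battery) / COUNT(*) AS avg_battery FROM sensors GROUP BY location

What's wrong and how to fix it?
Bug: Both operands are integers, so '/' performs integer division and truncates

Fix: Multiply by 1.0 (or CAST to REAL) to force floating-point division

Corrected query:
SELECT location, SUM(battery) * 1.0 / COUNT(*) AS avg_battery FROM sensors GROUP BY location

Result:
location    | avg_battery
------------+------------
Basement    | 56.5       
Garage      | 8          
Lobby       | 48         
Server-Room | 61         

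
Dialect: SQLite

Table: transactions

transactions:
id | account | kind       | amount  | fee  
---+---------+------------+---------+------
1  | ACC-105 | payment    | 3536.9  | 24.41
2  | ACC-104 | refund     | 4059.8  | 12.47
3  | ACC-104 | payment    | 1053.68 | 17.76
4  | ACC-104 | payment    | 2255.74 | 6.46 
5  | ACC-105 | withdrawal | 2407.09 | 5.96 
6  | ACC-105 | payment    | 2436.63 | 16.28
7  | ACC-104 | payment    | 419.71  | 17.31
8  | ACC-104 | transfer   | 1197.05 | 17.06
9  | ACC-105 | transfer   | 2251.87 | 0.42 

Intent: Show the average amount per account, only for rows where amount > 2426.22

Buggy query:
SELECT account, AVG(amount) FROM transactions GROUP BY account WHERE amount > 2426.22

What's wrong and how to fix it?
Bug: WHERE cannot follow GROUP BY

Fix: Move the WHERE clause before GROUP BY

Corrected query:
SELECT account, AVG(amount) FROM transactions WHERE amount > 2426.22 GROUP BY account

Result:
account | AVG(amount)
--------+------------
ACC-104 | 4059.8     
ACC-105 | 2986.765   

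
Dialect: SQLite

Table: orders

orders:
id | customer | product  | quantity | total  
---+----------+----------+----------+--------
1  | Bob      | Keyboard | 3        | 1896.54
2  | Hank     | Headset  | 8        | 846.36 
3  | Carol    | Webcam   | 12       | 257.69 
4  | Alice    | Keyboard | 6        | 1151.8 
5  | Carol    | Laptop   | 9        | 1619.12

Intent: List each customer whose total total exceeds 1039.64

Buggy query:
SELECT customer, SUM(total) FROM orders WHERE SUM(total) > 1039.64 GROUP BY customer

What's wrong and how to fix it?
Bug: SUM(total) is an aggregate, but WHERE filters rows before aggregation

Fix: Move the aggregate condition to a HAVING clause

Corrected query:
SELECT customer, SUM(total) FROM orders GROUP BY customer HAVING SUM(total) > 1039.64

Result:
customer | SUM(total)
---------+-----------
Alice    | 1151.8    
Bob      | 1896.54   
Carol    | 1876.81   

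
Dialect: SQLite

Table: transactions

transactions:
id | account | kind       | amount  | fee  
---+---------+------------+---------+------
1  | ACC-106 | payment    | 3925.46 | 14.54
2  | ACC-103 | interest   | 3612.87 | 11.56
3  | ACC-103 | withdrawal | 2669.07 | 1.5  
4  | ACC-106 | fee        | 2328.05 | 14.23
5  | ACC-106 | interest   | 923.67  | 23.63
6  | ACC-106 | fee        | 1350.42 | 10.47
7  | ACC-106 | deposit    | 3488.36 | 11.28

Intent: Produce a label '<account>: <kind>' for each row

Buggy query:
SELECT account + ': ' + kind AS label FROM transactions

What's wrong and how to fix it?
Bug: '+' is numeric addition; on text columns SQLite converts them to 0 instead of concatenating

Fix: Use the || operator for string concatenation

Corrected query:
SELECT account || ': ' || kind AS label FROM transactions

Result:
label              
-------------------
ACC-106: payment   
ACC-103: interest  
ACC-103: withdrawal
ACC-106: fee       
ACC-106: interest  
ACC-106: fee       
ACC-106: deposit   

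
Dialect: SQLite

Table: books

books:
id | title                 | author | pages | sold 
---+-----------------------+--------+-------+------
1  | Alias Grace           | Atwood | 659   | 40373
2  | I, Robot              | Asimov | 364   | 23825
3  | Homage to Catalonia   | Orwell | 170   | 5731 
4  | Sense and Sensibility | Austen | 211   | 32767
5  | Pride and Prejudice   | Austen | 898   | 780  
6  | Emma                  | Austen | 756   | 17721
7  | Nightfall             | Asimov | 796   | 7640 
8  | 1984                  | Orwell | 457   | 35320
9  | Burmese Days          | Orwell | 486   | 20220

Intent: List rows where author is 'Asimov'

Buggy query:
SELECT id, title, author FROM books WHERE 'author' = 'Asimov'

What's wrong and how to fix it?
Bug: 'author' in single quotes is a string literal, not the column; the comparison is literal-vs-literal and never true

Fix: Remove the quotes around the column name (or use double quotes for an identifier)

Corrected query:
SELECT id, title, author FROM books WHERE author = 'Asimov'

Result:
id | title     | author
---+-----------+-------
2  | I, Robot  | Asimov
7  | Nightfall | Asimov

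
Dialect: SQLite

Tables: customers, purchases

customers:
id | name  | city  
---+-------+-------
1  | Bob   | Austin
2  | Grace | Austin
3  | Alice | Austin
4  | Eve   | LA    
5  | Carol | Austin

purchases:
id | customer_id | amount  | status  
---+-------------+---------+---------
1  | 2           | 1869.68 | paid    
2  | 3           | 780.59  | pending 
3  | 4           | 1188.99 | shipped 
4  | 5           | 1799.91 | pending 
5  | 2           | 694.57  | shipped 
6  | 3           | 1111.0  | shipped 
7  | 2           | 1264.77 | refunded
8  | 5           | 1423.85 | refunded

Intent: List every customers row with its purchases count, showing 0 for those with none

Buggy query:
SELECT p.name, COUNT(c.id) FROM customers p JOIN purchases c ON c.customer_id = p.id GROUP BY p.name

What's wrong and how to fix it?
Bug: INNER JOIN drops customers rows that have no matching purchases rows

Fix: Switch to LEFT JOIN to retain unmatched parent rows

Corrected query:
SELECT p.name, COUNT(c.id) FROM customers p LEFT JOIN purchases c ON c.customer_id = p.id GROUP BY p.name

Result:
name  | COUNT(c.id)
------+------------
Alice | 2          
Bob   | 0          
Carol | 2          
Eve   | 1          
Grace | 3          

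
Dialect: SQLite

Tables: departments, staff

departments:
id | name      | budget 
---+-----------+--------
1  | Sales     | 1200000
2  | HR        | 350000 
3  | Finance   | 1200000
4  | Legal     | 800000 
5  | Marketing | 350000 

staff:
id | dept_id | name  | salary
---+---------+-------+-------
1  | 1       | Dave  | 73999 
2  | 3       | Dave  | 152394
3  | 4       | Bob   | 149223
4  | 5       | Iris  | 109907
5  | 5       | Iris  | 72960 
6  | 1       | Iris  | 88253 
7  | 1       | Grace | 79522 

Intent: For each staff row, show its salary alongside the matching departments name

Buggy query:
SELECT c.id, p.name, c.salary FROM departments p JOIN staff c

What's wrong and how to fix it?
Bug: JOIN with no ON clause produces a cartesian product; every staff row pairs with every departments row

Fix: Specify the join condition linking the foreign key to the parent id

Corrected query:
SELECT c.id, p.name, c.salary FROM departments p JOIN staff c ON c.dept_id = p.id

Result:
id | name      | salary
---+-----------+-------
1  | Sales     | 73999 
2  | Finance   | 152394
3  | Legal     | 149223
4  | Marketing | 109907
5  | Marketing | 72960 
6  | Sales     | 88253 
7  | Sales     | 79522 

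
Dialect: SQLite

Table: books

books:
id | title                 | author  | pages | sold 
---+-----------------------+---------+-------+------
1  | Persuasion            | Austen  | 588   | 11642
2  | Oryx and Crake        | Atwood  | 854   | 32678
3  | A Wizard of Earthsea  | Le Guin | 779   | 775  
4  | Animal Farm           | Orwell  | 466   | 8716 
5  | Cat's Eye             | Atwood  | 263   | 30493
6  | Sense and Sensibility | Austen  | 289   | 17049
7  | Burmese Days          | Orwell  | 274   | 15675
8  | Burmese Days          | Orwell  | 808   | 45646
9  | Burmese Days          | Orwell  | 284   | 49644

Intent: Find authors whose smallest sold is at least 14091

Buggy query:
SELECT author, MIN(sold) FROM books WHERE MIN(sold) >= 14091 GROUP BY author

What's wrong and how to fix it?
Bug: MIN() in WHERE is a misuse of aggregate

Fix: Replace WHERE with HAVING after the GROUP BY

Corrected query:
SELECT author, MIN(sold) FROM books GROUP BY author HAVING MIN(sold) >= 14091

Result:
author | MIN(sold)
-------+----------
Atwood | 30493    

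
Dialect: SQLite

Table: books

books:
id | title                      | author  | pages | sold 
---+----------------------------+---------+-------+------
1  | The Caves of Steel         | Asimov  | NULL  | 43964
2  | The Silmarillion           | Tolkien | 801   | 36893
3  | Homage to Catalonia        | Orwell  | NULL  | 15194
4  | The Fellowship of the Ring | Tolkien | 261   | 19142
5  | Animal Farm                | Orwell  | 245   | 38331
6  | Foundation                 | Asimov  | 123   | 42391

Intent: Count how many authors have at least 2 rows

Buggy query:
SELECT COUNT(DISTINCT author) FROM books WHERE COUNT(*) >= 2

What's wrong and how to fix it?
Bug: COUNT(*) cannot appear in WHERE; the per-group count doesn't exist yet

Fix: Use a subquery that GROUPs and filters with HAVING, then count its rows

Corrected query:
SELECT COUNT(*) FROM (SELECT author FROM books GROUP BY author HAVING COUNT(*) >= 2)

Result:
COUNT(*)
--------
3       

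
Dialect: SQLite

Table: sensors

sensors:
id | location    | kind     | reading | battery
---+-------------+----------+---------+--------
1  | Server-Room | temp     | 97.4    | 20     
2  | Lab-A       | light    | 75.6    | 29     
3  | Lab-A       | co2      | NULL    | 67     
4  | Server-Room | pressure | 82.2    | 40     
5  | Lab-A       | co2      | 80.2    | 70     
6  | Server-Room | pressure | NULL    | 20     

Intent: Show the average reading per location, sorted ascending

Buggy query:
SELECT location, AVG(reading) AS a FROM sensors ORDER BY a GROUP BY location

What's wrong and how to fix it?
Bug: ORDER BY appears before GROUP BY; SQL clause order requires GROUP BY first

Fix: Move ORDER BY to the end, after GROUP BY

Corrected query:
SELECT location, AVG(reading) AS a FROM sensors GROUP BY location ORDER BY a

Result:
location    | a   
------------+-----
Lab-A       | 77.9
Server-Room | 89.8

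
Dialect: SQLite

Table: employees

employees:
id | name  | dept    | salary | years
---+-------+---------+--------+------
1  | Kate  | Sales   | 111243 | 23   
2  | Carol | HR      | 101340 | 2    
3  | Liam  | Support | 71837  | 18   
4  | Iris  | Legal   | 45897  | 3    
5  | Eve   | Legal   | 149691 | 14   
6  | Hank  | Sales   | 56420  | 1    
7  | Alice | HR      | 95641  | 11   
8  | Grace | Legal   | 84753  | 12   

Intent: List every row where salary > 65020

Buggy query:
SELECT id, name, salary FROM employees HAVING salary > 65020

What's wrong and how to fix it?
Bug: This is a non-aggregate query (no GROUP BY, no aggregates), so in SQLite the HAVING clause is invalid here; a row-level condition belongs in WHERE

Fix: Replace HAVING with WHERE since the condition applies to individual rows

Corrected query:
SELECT id, name, salary FROM employees WHERE salary > 65020

Result:
id | name  | salary
---+-------+-------
1  | Kate  | 111243
2  | Carol | 101340
3  | Liam  | 71837 
5  | Eve   | 149691
7  | Alice | 95641 
8  | Grace | 84753 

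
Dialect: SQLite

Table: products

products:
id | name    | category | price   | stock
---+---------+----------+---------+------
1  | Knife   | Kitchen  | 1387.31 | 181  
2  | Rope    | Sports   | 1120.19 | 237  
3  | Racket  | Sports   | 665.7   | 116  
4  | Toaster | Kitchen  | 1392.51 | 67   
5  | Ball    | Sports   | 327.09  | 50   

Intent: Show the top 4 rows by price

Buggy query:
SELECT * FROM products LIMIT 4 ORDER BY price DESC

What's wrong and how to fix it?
Bug: LIMIT must come after ORDER BY

Fix: Swap the clauses: ORDER BY first, then LIMIT

Corrected query:
SELECT * FROM products ORDER BY price DESC LIMIT 4

Result:
id | name    | category | price   | stock
---+---------+----------+---------+------
4  | Toaster | Kitchen  | 1392.51 | 67   
1  | Knife   | Kitchen  | 1387.31 | 181  
2  | Rope    | Sports   | 1120.19 | 237  
3  | Racket  | Sports   | 665.7   | 116  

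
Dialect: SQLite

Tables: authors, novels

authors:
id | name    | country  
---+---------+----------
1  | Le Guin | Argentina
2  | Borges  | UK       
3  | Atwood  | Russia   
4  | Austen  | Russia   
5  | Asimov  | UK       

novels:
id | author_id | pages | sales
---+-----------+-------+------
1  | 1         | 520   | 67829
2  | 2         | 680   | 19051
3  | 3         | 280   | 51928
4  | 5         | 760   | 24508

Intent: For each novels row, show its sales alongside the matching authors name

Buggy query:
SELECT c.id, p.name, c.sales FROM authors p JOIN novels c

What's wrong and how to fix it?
Bug: Missing join condition: each novels row is matched to all authors rows instead of just its own

Fix: Add ON c.author_id = p.id to the JOIN

Corrected query:
SELECT c.id, p.name, c.sales FROM authors p JOIN novels c ON c.author_id = p.id

Result:
id | name    | sales
---+---------+------
1  | Le Guin | 67829
2  | Borges  | 19051
3  | Atwood  | 51928
4  | Asimov  | 24508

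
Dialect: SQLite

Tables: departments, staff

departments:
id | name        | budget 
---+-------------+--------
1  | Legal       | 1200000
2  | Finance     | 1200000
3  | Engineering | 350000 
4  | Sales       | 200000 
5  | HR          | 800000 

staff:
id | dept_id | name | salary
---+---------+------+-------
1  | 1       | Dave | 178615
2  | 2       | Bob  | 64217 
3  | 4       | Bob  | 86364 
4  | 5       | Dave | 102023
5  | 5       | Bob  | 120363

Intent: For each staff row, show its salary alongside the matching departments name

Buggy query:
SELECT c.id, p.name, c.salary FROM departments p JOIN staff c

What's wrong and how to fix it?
Bug: JOIN with no ON clause produces a cartesian product; every staff row pairs with every departments row

Fix: Add ON c.dept_id = p.id to the JOIN

Corrected query:
SELECT c.id, p.name, c.salary FROM departments p JOIN staff c ON c.dept_id = p.id

Result:
id | name    | salary
---+---------+-------
1  | Legal   | 178615
2  | Finance | 64217 
3  | Sales   | 86364 
4  | HR      | 102023
5  | HR      | 120363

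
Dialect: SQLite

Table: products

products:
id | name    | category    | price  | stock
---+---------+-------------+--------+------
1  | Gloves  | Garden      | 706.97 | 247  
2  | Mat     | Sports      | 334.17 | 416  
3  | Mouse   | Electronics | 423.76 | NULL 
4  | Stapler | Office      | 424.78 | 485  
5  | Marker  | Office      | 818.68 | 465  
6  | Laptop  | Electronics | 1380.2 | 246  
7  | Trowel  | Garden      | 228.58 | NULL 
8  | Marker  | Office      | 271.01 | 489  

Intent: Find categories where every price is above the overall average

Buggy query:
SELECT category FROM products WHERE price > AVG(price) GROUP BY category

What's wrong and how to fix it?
Bug: WHERE evaluates per row before aggregation, so AVG() is unavailable

Fix: Use a subquery for AVG and a HAVING MIN(...) filter so the condition holds for every row in the group

Corrected query:
SELECT category FROM products GROUP BY category HAVING MIN(price) > (SELECT AVG(price) FROM products)

Result:
(no rows)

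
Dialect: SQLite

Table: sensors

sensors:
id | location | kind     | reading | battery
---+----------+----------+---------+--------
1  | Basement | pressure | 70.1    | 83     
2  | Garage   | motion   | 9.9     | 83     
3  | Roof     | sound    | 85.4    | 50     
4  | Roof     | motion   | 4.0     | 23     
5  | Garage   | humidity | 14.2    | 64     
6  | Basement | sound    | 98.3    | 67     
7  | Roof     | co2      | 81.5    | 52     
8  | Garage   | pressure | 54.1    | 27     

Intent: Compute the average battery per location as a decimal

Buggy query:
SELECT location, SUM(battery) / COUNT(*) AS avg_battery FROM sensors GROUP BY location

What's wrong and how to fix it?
Bug: SUM(battery) and COUNT(*) are both integers; the division truncates the fractional part

Fix: Cast one side to REAL so the division keeps the fractional part

Corrected query:
SELECT location, SUM(battery) * 1.0 / COUNT(*) AS avg_battery FROM sensors GROUP BY location

Result:
location | avg_battery
---------+------------
Basement | 75         
Garage   | 58         
Roof     | 41.666667  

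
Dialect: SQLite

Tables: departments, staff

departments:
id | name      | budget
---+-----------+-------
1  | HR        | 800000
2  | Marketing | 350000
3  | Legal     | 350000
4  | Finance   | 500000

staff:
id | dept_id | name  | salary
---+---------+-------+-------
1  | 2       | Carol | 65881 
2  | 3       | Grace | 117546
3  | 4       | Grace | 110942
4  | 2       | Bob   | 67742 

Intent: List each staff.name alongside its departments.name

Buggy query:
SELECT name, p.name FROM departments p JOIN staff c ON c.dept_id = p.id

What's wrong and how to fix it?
Bug: 'name' exists in both joined tables, so the database can't tell which one is meant

Fix: Qualify the column with its table alias (c.name)

Corrected query:
SELECT c.name, p.name FROM departments p JOIN staff c ON c.dept_id = p.id

Result:
name  | name     
------+----------
Carol | Marketing
Grace | Legal    
Grace | Finance  
Bob   | Marketing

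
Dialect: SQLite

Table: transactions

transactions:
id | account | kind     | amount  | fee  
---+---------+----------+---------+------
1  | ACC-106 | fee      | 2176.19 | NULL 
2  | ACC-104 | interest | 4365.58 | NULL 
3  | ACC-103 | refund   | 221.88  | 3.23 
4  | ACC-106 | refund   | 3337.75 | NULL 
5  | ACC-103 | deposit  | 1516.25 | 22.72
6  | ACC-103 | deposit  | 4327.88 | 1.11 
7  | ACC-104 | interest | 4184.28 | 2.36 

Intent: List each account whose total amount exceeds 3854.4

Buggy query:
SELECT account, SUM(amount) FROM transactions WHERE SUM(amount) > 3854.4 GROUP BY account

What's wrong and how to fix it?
Bug: Aggregate functions cannot appear in a WHERE clause

Fix: Use HAVING (which filters groups after aggregation) instead of WHERE

Corrected query:
SELECT account, SUM(amount) FROM transactions GROUP BY account HAVING SUM(amount) > 3854.4

Result:
account | SUM(amount)
--------+------------
ACC-103 | 6066.01    
ACC-104 | 8549.86    
ACC-106 | 5513.94    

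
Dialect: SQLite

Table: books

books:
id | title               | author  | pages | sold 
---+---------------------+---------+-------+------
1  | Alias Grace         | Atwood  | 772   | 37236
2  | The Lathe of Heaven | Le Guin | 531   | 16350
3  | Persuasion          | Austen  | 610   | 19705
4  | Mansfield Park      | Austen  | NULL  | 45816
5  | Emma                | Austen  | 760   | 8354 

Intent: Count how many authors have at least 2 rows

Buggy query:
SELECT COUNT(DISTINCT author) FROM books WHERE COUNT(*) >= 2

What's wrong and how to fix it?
Bug: WHERE filters individual rows, not groups, so a group-level COUNT is invalid there

Fix: Use a subquery that GROUPs and filters with HAVING, then count its rows

Corrected query:
SELECT COUNT(*) FROM (SELECT author FROM books GROUP BY author HAVING COUNT(*) >= 2)

Result:
COUNT(*)
--------
1       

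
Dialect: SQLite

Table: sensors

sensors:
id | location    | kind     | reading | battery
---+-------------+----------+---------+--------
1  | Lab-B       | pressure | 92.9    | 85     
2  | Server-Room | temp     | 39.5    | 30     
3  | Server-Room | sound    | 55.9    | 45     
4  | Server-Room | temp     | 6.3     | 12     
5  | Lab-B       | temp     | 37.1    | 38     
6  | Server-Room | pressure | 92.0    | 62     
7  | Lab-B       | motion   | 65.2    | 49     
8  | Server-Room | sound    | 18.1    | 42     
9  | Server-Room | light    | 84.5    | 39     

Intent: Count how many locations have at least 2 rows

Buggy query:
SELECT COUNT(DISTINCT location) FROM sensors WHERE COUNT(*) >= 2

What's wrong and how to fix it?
Bug: WHERE filters individual rows, not groups, so a group-level COUNT is invalid there

Fix: Group first with HAVING COUNT(*) >= 2, then COUNT the resulting groups

Corrected query:
SELECT COUNT(*) FROM (SELECT location FROM sensors GROUP BY location HAVING COUNT(*) >= 2)

Result:
COUNT(*)
--------
2       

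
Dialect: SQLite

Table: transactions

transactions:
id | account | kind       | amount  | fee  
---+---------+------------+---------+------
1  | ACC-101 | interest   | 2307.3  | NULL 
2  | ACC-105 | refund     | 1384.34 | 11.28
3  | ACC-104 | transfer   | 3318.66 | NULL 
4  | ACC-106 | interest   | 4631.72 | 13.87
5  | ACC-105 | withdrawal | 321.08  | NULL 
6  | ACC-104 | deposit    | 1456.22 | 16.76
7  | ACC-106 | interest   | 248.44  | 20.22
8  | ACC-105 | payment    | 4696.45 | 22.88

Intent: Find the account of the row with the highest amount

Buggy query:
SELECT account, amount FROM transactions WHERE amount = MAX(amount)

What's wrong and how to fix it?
Bug: MAX(amount) is an aggregate and cannot be used directly in WHERE

Fix: Wrap MAX in a scalar subquery so WHERE compares against a single value

Corrected query:
SELECT account, amount FROM transactions WHERE amount = (SELECT MAX(amount) FROM transactions)

Result:
account | amount 
--------+--------
ACC-105 | 4696.45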